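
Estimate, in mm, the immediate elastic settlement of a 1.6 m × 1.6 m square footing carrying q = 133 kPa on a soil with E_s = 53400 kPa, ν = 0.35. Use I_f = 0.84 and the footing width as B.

S_e ≈ 2.94 mm

Immediate (elastic) settlement: S_e = q·B·(1−ν²)/E_s · I_f.
S_e = 133 × 1.6 × (1 − 0.35²) / 53400 × 0.84
    = 133 × 1.6 × 0.8775 / 53400 × 0.84
    = 0.002937 m = 2.937 mm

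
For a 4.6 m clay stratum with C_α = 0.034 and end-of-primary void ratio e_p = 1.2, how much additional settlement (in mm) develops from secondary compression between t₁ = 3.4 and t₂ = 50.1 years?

S_s ≈ 83.1 mm

Secondary compression: S_s = C_α·H/(1+e_p)·log₁₀(t₂/t₁)
S_s = 0.034×4.6/(1+1.2)×log₁₀(50.1/3.4)
    = 0.07109 × 1.168 = 0.08306 m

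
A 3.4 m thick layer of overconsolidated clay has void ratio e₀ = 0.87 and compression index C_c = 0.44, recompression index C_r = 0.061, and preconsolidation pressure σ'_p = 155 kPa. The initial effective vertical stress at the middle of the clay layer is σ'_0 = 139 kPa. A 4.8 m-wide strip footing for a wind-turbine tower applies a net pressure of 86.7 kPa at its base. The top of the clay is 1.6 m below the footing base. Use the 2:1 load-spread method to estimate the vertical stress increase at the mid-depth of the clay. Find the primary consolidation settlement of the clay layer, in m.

S_c ≈ 0.0767 m

Mid-depth of clay below the footing base: z = 1.6 + 3.4/2 = 3.3 m.
Stress increase at mid-clay by the 2:1 spreading method:
Δσ = qB/(B+z) = 86.7×4.8/(4.8+3.3) = 51.378 kPa
Final effective stress: σ'_f = 139 + 51.378 = 190.38 kPa.
σ'_f = 190.38 > σ'_p = 155 kPa, so the stress path crosses the preconsolidation pressure — recompression up to σ'_p, then virgin compression beyond:
S_c = H/(1+e₀)·[C_r·log₁₀(σ'_p/σ'_0) + C_c·log₁₀(σ'_f/σ'_p)]
    = 3.4/1.87 × [0.061×log₁₀(155/139) + 0.44×log₁₀(190.38/155)]
    = 1.8182 × [0.0028863 + 0.039287] = 0.07668 m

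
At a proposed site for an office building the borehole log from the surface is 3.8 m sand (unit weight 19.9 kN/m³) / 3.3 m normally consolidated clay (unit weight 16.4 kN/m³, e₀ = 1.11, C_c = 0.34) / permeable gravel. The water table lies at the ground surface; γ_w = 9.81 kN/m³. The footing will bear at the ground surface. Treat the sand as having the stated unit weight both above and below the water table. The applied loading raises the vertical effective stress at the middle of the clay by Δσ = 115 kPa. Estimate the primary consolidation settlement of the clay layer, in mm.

Mid-depth of clay below the ground surface: z = 3.8 + 3.3/2 = 5.45 m.
Total vertical stress at mid-clay: σ_v = 19.9×3.8 + 16.4×1.65 = 102.68 kPa.
Pore pressure: u = 9.81×(5.45 − 0) = 53.465 kPa.
Initial effective stress: σ'_0 = σ_v − u = 102.68 − 53.465 = 49.215 kPa.
Final effective stress: σ'_f = σ'_0 + Δσ = 49.215 + 115 = 164.22 kPa.
Normally consolidated clay, so the full stress increment lies on the virgin compression line:
S_c = C_c·H/(1+e₀)·log₁₀(σ'_f/σ'_0) = 0.34×3.3/(1+1.11)×log₁₀(164.22/49.215)
    = 0.53175 × 0.52333 = 0.2783 m

S_c ≈ 278 mm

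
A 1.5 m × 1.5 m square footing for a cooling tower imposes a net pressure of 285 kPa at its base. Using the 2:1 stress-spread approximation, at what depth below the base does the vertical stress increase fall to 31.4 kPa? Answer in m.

2:1 spreading — at depth z the loaded area has grown by z in each plan dimension:
qB²/(B+z)² = Δσ_z ⇒ z = B(√(q/Δσ_z) − 1) = 1.5×(√(285/31.4) − 1) = 3.019 m

z ≈ 3.02 m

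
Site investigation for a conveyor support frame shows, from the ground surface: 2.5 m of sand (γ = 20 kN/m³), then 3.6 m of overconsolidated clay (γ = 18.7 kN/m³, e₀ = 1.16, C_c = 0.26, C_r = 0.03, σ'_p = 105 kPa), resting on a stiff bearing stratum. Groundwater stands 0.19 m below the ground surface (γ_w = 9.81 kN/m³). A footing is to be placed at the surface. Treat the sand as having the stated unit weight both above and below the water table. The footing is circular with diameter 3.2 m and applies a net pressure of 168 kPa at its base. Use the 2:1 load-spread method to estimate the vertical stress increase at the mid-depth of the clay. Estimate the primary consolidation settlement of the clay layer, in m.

Mid-depth of clay below the ground surface: z = 2.5 + 3.6/2 = 4.3 m.
Total vertical stress at mid-clay: σ_v = 20×2.5 + 18.7×1.8 = 83.66 kPa.
Pore pressure: u = 9.81×(4.3 − 0.19) = 40.319 kPa.
Initial effective stress: σ'_0 = σ_v − u = 83.66 − 40.319 = 43.341 kPa.
Stress increase at mid-clay by the 2:1 spreading method:
Δσ ≈ qD²/(D+z)² = 168×3.2²/(3.2+4.3)² = 30.583 kPa
Final effective stress: σ'_f = 43.341 + 30.583 = 73.924 kPa.
σ'_f = 73.924 ≤ σ'_p = 105 kPa, so the clay remains overconsolidated and only the recompression index applies:
S_c = C_r·H/(1+e₀)·log₁₀(σ'_f/σ'_0) = 0.03×3.6/2.16×log₁₀(73.924/43.341)
    = 0.050001 × 0.23189 = 0.01159 m

S_c ≈ 0.0116 m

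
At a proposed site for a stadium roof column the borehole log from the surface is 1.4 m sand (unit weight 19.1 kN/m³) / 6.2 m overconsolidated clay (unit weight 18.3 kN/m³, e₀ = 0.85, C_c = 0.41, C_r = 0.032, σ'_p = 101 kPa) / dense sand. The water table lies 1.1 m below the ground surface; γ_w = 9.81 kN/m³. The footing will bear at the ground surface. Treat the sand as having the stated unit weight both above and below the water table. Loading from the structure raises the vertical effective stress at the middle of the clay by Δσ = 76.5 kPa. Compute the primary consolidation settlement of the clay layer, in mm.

Mid-depth of clay below the ground surface: z = 1.4 + 6.2/2 = 4.5 m.
Total vertical stress at mid-clay: σ_v = 19.1×1.4 + 18.3×3.1 = 83.47 kPa.
Pore pressure: u = 9.81×(4.5 − 1.1) = 33.354 kPa.
Initial effective stress: σ'_0 = σ_v − u = 83.47 − 33.354 = 50.116 kPa.
Final effective stress: σ'_f = 50.116 + 76.5 = 126.62 kPa.
σ'_f = 126.62 > σ'_p = 101 kPa, so the stress path crosses the preconsolidation pressure — recompression up to σ'_p, then virgin compression beyond:
S_c = H/(1+e₀)·[C_r·log₁₀(σ'_p/σ'_0) + C_c·log₁₀(σ'_f/σ'_p)]
    = 6.2/1.85 × [0.032×log₁₀(101/50.116) + 0.41×log₁₀(126.62/101)]
    = 3.3514 × [0.009739 + 0.040254] = 0.1675 m

S_c ≈ 168 mm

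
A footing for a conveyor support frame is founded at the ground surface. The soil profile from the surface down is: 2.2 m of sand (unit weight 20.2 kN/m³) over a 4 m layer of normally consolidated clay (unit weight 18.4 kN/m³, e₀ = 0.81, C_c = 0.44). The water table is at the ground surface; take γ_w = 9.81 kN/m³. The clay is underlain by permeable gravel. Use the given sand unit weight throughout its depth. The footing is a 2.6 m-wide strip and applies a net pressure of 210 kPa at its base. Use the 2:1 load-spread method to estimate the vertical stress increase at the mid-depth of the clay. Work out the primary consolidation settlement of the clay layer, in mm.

Mid-depth of clay below the ground surface: z = 2.2 + 4/2 = 4.2 m.
Total vertical stress at mid-clay: σ_v = 20.2×2.2 + 18.4×2 = 81.24 kPa.
Pore pressure: u = 9.81×(4.2 − 0) = 41.202 kPa.
Initial effective stress: σ'_0 = σ_v − u = 81.24 − 41.202 = 40.038 kPa.
Stress increase at mid-clay by the 2:1 spreading method:
Δσ = qB/(B+z) = 210×2.6/(2.6+4.2) = 80.294 kPa
Final effective stress: σ'_f = σ'_0 + Δσ = 40.038 + 80.294 = 120.33 kPa.
Normally consolidated clay, so the full stress increment lies on the virgin compression line:
S_c = C_c·H/(1+e₀)·log₁₀(σ'_f/σ'_0) = 0.44×4/(1+0.81)×log₁₀(120.33/40.038)
    = 0.97238 × 0.4779 = 0.4647 m

S_c ≈ 465 mm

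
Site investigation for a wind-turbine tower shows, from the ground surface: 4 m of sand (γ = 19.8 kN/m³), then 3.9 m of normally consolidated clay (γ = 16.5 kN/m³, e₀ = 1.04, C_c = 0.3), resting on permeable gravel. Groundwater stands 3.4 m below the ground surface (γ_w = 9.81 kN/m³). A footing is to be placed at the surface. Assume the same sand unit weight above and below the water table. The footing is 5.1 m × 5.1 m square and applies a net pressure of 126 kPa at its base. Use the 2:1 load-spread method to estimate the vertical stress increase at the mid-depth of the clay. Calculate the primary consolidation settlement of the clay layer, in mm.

Mid-depth of clay below the ground surface: z = 4 + 3.9/2 = 5.95 m.
Total vertical stress at mid-clay: σ_v = 19.8×4 + 16.5×1.95 = 111.38 kPa.
Pore pressure: u = 9.81×(5.95 − 3.4) = 25.015 kPa.
Initial effective stress: σ'_0 = σ_v − u = 111.38 − 25.015 = 86.365 kPa.
Stress increase at mid-clay by the 2:1 spreading method:
Δσ = qBL/((B+z)(L+z)) = 126×5.1×5.1/((5.1+5.95)(5.1+5.95)) = 26.84 kPa
Final effective stress: σ'_f = σ'_0 + Δσ = 86.365 + 26.84 = 113.2 kPa.
Normally consolidated clay, so the full stress increment lies on the virgin compression line:
S_c = C_c·H/(1+e₀)·log₁₀(σ'_f/σ'_0) = 0.3×3.9/(1+1.04)×log₁₀(113.2/86.365)
    = 0.57353 × 0.11751 = 0.0674 m

S_c ≈ 67.4 mm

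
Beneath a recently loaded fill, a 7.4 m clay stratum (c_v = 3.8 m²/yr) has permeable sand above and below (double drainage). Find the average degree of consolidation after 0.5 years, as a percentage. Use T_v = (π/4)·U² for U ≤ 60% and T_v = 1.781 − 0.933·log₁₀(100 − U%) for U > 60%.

U ≈ 42 %

Drainage path length: H_d = H/2 = 3.7 m (double drainage).
T_v = c_v·t/H_d² = 3.8×0.5/3.7² = 0.13879.
T_v = 0.13879 corresponds to the U ≤ 60% branch:
U = √(4T_v/π) = 0.4204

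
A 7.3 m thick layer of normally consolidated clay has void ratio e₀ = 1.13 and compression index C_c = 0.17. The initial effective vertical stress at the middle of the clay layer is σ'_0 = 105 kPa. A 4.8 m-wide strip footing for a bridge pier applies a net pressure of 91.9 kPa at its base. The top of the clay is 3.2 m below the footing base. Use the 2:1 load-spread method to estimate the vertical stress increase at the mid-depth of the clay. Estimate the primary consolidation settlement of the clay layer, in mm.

S_c ≈ 77.9 mm

Mid-depth of clay below the footing base: z = 3.2 + 7.3/2 = 6.85 m.
Stress increase at mid-clay by the 2:1 spreading method:
Δσ = qB/(B+z) = 91.9×4.8/(4.8+6.85) = 37.864 kPa
Final effective stress: σ'_f = σ'_0 + Δσ = 105 + 37.864 = 142.86 kPa.
Normally consolidated clay, so the full stress increment lies on the virgin compression line:
S_c = C_c·H/(1+e₀)·log₁₀(σ'_f/σ'_0) = 0.17×7.3/(1+1.13)×log₁₀(142.86/105)
    = 0.58263 × 0.13372 = 0.07791 m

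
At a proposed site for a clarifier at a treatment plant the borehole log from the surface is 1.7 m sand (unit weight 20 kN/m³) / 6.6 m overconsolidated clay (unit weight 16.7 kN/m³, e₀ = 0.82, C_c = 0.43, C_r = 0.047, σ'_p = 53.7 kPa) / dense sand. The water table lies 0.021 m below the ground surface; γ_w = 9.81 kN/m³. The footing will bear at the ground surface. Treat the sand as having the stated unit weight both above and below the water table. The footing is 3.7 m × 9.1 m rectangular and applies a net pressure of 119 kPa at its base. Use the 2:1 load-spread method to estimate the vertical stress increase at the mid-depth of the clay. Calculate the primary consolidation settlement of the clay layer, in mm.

S_c ≈ 229 mm

Mid-depth of clay below the ground surface: z = 1.7 + 6.6/2 = 5 m.
Total vertical stress at mid-clay: σ_v = 20×1.7 + 16.7×3.3 = 89.11 kPa.
Pore pressure: u = 9.81×(5 − 0.021) = 48.844 kPa.
Initial effective stress: σ'_0 = σ_v − u = 89.11 − 48.844 = 40.266 kPa.
Stress increase at mid-clay by the 2:1 spreading method:
Δσ = qBL/((B+z)(L+z)) = 119×3.7×9.1/((3.7+5)(9.1+5)) = 32.663 kPa
Final effective stress: σ'_f = 40.266 + 32.663 = 72.929 kPa.
σ'_f = 72.929 > σ'_p = 53.7 kPa, so the stress path crosses the preconsolidation pressure — recompression up to σ'_p, then virgin compression beyond:
S_c = H/(1+e₀)·[C_r·log₁₀(σ'_p/σ'_0) + C_c·log₁₀(σ'_f/σ'_p)]
    = 6.6/1.82 × [0.047×log₁₀(53.7/40.266) + 0.43×log₁₀(72.929/53.7)]
    = 3.6264 × [0.0058767 + 0.057158] = 0.2286 m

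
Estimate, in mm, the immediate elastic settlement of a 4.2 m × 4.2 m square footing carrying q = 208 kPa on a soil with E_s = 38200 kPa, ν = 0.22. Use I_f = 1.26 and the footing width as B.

Immediate (elastic) settlement: S_e = q·B·(1−ν²)/E_s · I_f.
S_e = 208 × 4.2 × (1 − 0.22²) / 38200 × 1.26
    = 208 × 4.2 × 0.9516 / 38200 × 1.26
    = 0.02742 m = 27.42 mm

S_e ≈ 27.4 mm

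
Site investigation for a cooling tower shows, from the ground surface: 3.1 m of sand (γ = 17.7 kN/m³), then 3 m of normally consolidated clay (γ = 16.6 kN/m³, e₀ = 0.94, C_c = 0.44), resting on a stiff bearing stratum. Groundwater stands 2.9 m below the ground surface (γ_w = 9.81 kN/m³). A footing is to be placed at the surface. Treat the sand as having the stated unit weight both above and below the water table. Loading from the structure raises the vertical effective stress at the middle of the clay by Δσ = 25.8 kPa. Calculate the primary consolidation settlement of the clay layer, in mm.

S_c ≈ 101 mm

Mid-depth of clay below the ground surface: z = 3.1 + 3/2 = 4.6 m.
Total vertical stress at mid-clay: σ_v = 17.7×3.1 + 16.6×1.5 = 79.77 kPa.
Pore pressure: u = 9.81×(4.6 − 2.9) = 16.677 kPa.
Initial effective stress: σ'_0 = σ_v − u = 79.77 − 16.677 = 63.093 kPa.
Final effective stress: σ'_f = σ'_0 + Δσ = 63.093 + 25.8 = 88.893 kPa.
Normally consolidated clay, so the full stress increment lies on the virgin compression line:
S_c = C_c·H/(1+e₀)·log₁₀(σ'_f/σ'_0) = 0.44×3/(1+0.94)×log₁₀(88.893/63.093)
    = 0.68041 × 0.14889 = 0.1013 m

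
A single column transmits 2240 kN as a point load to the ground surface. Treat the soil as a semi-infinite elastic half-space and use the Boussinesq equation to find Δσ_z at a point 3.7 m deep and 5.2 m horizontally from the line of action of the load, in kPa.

Δσ_z ≈ 5.12 kPa

Boussinesq vertical stress below a point load on an elastic half-space:
Δσ_z = 3P/(2πz²) · [1 + (r/z)²]^(−5/2)
r/z = 5.2/3.7 = 1.4054; [1+(r/z)²]^(−5/2) = 0.065497.
Δσ_z = 3×2240/(2π×3.7²) × 0.065497 = 78.124 × 0.065497 = 5.117 kPa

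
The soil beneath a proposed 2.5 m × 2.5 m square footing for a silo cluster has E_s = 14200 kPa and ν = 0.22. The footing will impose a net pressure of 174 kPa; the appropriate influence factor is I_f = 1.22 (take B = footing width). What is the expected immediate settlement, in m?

S_e ≈ 0.0356 m

Immediate (elastic) settlement: S_e = q·B·(1−ν²)/E_s · I_f.
S_e = 174 × 2.5 × (1 − 0.22²) / 14200 × 1.22
    = 174 × 2.5 × 0.9516 / 14200 × 1.22
    = 0.03556 m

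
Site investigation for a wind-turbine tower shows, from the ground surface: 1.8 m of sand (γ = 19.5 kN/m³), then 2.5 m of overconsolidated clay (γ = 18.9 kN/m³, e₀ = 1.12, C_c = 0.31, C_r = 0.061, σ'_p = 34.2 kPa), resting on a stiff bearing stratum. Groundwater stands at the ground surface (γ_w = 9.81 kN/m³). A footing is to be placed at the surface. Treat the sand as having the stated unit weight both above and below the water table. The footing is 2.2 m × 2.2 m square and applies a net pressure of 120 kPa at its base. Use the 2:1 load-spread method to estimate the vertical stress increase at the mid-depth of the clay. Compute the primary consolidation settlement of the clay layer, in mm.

Mid-depth of clay below the ground surface: z = 1.8 + 2.5/2 = 3.05 m.
Total vertical stress at mid-clay: σ_v = 19.5×1.8 + 18.9×1.25 = 58.725 kPa.
Pore pressure: u = 9.81×(3.05 − 0) = 29.921 kPa.
Initial effective stress: σ'_0 = σ_v − u = 58.725 − 29.921 = 28.804 kPa.
Stress increase at mid-clay by the 2:1 spreading method:
Δσ = qBL/((B+z)(L+z)) = 120×2.2×2.2/((2.2+3.05)(2.2+3.05)) = 21.072 kPa
Final effective stress: σ'_f = 28.804 + 21.072 = 49.876 kPa.
σ'_f = 49.876 > σ'_p = 34.2 kPa, so the stress path crosses the preconsolidation pressure — recompression up to σ'_p, then virgin compression beyond:
S_c = H/(1+e₀)·[C_r·log₁₀(σ'_p/σ'_0) + C_c·log₁₀(σ'_f/σ'_p)]
    = 2.5/2.12 × [0.061×log₁₀(34.2/28.804) + 0.31×log₁₀(49.876/34.2)]
    = 1.1792 × [0.004549 + 0.050798] = 0.06527 m

S_c ≈ 65.3 mm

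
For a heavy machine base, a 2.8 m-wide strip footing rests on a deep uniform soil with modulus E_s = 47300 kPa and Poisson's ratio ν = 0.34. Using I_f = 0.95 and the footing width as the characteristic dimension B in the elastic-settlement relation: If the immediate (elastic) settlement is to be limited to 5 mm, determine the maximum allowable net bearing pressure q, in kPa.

q ≈ 101 kPa

S_e = q·B·(1−ν²)/E_s · I_f  ⇒  q = S_e·E_s / (B·(1−ν²)·I_f).
q = 0.005 × 47300 / (2.8 × 0.8844 × 0.95) = 100.5 kPa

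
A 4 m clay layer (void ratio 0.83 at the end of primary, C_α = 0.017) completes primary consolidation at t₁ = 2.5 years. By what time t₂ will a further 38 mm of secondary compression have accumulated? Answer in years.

S_s = C_α·H/(1+e_p)·log₁₀(t₂/t₁) ⇒ log₁₀(t₂/t₁) = S_s·(1+e_p)/(C_α·H).
log₁₀(t₂/t₁) = 0.038 × (1+0.83) / (0.017×4) = 1.023
t₂ = t₁ × 10^1.023 = 2.5 × 10.54 = 26.34 years

t₂ ≈ 26.3 years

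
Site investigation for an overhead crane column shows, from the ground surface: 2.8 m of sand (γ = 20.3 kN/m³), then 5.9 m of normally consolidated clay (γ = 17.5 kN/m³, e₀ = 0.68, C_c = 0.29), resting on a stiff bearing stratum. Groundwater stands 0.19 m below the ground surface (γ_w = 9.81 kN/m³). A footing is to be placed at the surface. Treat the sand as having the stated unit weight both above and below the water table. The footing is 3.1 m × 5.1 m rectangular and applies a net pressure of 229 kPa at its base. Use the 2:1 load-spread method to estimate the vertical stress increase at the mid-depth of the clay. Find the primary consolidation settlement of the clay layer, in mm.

S_c ≈ 234 mm

Mid-depth of clay below the ground surface: z = 2.8 + 5.9/2 = 5.75 m.
Total vertical stress at mid-clay: σ_v = 20.3×2.8 + 17.5×2.95 = 108.47 kPa.
Pore pressure: u = 9.81×(5.75 − 0.19) = 54.544 kPa.
Initial effective stress: σ'_0 = σ_v − u = 108.47 − 54.544 = 53.926 kPa.
Stress increase at mid-clay by the 2:1 spreading method:
Δσ = qBL/((B+z)(L+z)) = 229×3.1×5.1/((3.1+5.75)(5.1+5.75)) = 37.705 kPa
Final effective stress: σ'_f = σ'_0 + Δσ = 53.926 + 37.705 = 91.631 kPa.
Normally consolidated clay, so the full stress increment lies on the virgin compression line:
S_c = C_c·H/(1+e₀)·log₁₀(σ'_f/σ'_0) = 0.29×5.9/(1+0.68)×log₁₀(91.631/53.926)
    = 1.0185 × 0.23024 = 0.2345 m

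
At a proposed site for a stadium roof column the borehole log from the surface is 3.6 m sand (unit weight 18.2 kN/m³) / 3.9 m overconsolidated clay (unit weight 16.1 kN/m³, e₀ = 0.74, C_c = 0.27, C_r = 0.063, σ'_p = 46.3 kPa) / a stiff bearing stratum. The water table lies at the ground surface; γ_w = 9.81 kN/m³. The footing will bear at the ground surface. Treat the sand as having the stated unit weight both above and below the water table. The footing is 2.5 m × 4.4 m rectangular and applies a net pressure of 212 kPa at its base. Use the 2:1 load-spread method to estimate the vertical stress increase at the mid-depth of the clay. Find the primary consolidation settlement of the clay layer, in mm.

S_c ≈ 120 mm

Mid-depth of clay below the ground surface: z = 3.6 + 3.9/2 = 5.55 m.
Total vertical stress at mid-clay: σ_v = 18.2×3.6 + 16.1×1.95 = 96.915 kPa.
Pore pressure: u = 9.81×(5.55 − 0) = 54.446 kPa.
Initial effective stress: σ'_0 = σ_v − u = 96.915 − 54.446 = 42.469 kPa.
Stress increase at mid-clay by the 2:1 spreading method:
Δσ = qBL/((B+z)(L+z)) = 212×2.5×4.4/((2.5+5.55)(4.4+5.55)) = 29.115 kPa
Final effective stress: σ'_f = 42.469 + 29.115 = 71.584 kPa.
σ'_f = 71.584 > σ'_p = 46.3 kPa, so the stress path crosses the preconsolidation pressure — recompression up to σ'_p, then virgin compression beyond:
S_c = H/(1+e₀)·[C_r·log₁₀(σ'_p/σ'_0) + C_c·log₁₀(σ'_f/σ'_p)]
    = 3.9/1.74 × [0.063×log₁₀(46.3/42.469) + 0.27×log₁₀(71.584/46.3)]
    = 2.2414 × [0.0023631 + 0.051093] = 0.1198 m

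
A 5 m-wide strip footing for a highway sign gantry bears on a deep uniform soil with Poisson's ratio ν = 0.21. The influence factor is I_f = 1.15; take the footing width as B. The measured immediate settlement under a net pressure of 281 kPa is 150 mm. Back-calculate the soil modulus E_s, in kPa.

E_s ≈ 10300 kPa

S_e = q·B·(1−ν²)/E_s · I_f  ⇒  E_s = q·B·(1−ν²)·I_f / S_e.
E_s = 281 × 5 × 0.9559 × 1.15 / 0.15 = 10300 kPa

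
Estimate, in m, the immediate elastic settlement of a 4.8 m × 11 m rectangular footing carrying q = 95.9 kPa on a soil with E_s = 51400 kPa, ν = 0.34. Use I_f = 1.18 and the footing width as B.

S_e ≈ 0.00935 m

Immediate (elastic) settlement: S_e = q·B·(1−ν²)/E_s · I_f.
S_e = 95.9 × 4.8 × (1 − 0.34²) / 51400 × 1.18
    = 95.9 × 4.8 × 0.8844 / 51400 × 1.18
    = 0.009346 m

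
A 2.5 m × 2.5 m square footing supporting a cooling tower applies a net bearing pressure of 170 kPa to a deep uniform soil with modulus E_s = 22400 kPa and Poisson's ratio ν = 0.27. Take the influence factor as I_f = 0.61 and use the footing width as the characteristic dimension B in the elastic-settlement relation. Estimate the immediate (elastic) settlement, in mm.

Immediate (elastic) settlement: S_e = q·B·(1−ν²)/E_s · I_f.
S_e = 170 × 2.5 × (1 − 0.27²) / 22400 × 0.61
    = 170 × 2.5 × 0.9271 / 22400 × 0.61
    = 0.01073 m = 10.73 mm

S_e ≈ 10.7 mm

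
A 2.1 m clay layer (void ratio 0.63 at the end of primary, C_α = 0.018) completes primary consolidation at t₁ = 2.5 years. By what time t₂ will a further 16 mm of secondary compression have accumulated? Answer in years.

t₂ ≈ 12.2 years

S_s = C_α·H/(1+e_p)·log₁₀(t₂/t₁) ⇒ log₁₀(t₂/t₁) = S_s·(1+e_p)/(C_α·H).
log₁₀(t₂/t₁) = 0.016 × (1+0.63) / (0.018×2.1) = 0.6899
t₂ = t₁ × 10^0.6899 = 2.5 × 4.897 = 12.24 years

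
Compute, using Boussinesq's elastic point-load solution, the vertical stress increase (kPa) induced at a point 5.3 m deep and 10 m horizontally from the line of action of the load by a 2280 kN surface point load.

Boussinesq vertical stress below a point load on an elastic half-space:
Δσ_z = 3P/(2πz²) · [1 + (r/z)²]^(−5/2)
r/z = 10/5.3 = 1.8868; [1+(r/z)²]^(−5/2) = 0.022521.
Δσ_z = 3×2280/(2π×5.3²) × 0.022521 = 38.755 × 0.022521 = 0.8728 kPa

Δσ_z ≈ 0.873 kPa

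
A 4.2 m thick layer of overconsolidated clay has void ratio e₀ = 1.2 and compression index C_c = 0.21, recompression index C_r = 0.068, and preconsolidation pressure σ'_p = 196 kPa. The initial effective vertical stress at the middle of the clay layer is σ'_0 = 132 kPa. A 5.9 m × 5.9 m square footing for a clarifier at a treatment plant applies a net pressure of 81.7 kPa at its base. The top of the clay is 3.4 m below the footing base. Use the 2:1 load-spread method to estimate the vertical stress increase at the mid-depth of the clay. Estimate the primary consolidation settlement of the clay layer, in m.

Mid-depth of clay below the footing base: z = 3.4 + 4.2/2 = 5.5 m.
Stress increase at mid-clay by the 2:1 spreading method:
Δσ = qBL/((B+z)(L+z)) = 81.7×5.9×5.9/((5.9+5.5)(5.9+5.5)) = 21.883 kPa
Final effective stress: σ'_f = 132 + 21.883 = 153.88 kPa.
σ'_f = 153.88 ≤ σ'_p = 196 kPa, so the clay remains overconsolidated and only the recompression index applies:
S_c = C_r·H/(1+e₀)·log₁₀(σ'_f/σ'_0) = 0.068×4.2/2.2×log₁₀(153.88/132)
    = 0.12982 × 0.066608 = 0.008647 m

S_c ≈ 0.00865 m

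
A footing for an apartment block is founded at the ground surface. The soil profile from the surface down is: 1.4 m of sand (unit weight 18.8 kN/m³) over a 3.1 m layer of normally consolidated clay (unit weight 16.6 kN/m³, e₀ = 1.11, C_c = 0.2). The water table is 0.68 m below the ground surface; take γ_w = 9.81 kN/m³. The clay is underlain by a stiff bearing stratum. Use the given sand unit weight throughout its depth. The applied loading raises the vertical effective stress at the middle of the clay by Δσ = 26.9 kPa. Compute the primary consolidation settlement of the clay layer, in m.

S_c ≈ 0.0821 m

Mid-depth of clay below the ground surface: z = 1.4 + 3.1/2 = 2.95 m.
Total vertical stress at mid-clay: σ_v = 18.8×1.4 + 16.6×1.55 = 52.05 kPa.
Pore pressure: u = 9.81×(2.95 − 0.68) = 22.269 kPa.
Initial effective stress: σ'_0 = σ_v − u = 52.05 − 22.269 = 29.781 kPa.
Final effective stress: σ'_f = σ'_0 + Δσ = 29.781 + 26.9 = 56.681 kPa.
Normally consolidated clay, so the full stress increment lies on the virgin compression line:
S_c = C_c·H/(1+e₀)·log₁₀(σ'_f/σ'_0) = 0.2×3.1/(1+1.11)×log₁₀(56.681/29.781)
    = 0.29384 × 0.2795 = 0.08213 m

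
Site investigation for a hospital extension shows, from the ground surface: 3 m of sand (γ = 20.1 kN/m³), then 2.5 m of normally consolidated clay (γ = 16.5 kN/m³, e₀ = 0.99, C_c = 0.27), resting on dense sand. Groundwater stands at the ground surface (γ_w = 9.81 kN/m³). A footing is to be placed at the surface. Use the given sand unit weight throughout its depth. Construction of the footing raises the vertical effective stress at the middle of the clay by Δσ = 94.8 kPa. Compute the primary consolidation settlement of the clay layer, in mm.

Mid-depth of clay below the ground surface: z = 3 + 2.5/2 = 4.25 m.
Total vertical stress at mid-clay: σ_v = 20.1×3 + 16.5×1.25 = 80.925 kPa.
Pore pressure: u = 9.81×(4.25 − 0) = 41.693 kPa.
Initial effective stress: σ'_0 = σ_v − u = 80.925 − 41.693 = 39.232 kPa.
Final effective stress: σ'_f = σ'_0 + Δσ = 39.232 + 94.8 = 134.03 kPa.
Normally consolidated clay, so the full stress increment lies on the virgin compression line:
S_c = C_c·H/(1+e₀)·log₁₀(σ'_f/σ'_0) = 0.27×2.5/(1+0.99)×log₁₀(134.03/39.232)
    = 0.3392 × 0.53356 = 0.181 m

S_c ≈ 181 mm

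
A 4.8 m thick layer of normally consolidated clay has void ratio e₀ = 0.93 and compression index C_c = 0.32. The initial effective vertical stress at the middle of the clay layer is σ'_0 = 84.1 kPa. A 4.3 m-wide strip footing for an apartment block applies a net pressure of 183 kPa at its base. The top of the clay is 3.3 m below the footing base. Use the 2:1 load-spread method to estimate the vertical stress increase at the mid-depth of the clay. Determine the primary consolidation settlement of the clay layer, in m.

Mid-depth of clay below the footing base: z = 3.3 + 4.8/2 = 5.7 m.
Stress increase at mid-clay by the 2:1 spreading method:
Δσ = qB/(B+z) = 183×4.3/(4.3+5.7) = 78.69 kPa
Final effective stress: σ'_f = σ'_0 + Δσ = 84.1 + 78.69 = 162.79 kPa.
Normally consolidated clay, so the full stress increment lies on the virgin compression line:
S_c = C_c·H/(1+e₀)·log₁₀(σ'_f/σ'_0) = 0.32×4.8/(1+0.93)×log₁₀(162.79/84.1)
    = 0.79585 × 0.28683 = 0.2283 m

S_c ≈ 0.228 m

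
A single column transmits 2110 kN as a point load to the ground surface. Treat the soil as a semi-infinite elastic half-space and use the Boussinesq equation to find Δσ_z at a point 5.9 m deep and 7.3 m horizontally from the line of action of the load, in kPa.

Δσ_z ≈ 2.84 kPa

Boussinesq vertical stress below a point load on an elastic half-space:
Δσ_z = 3P/(2πz²) · [1 + (r/z)²]^(−5/2)
r/z = 7.3/5.9 = 1.2373; [1+(r/z)²]^(−5/2) = 0.098134.
Δσ_z = 3×2110/(2π×5.9²) × 0.098134 = 28.941 × 0.098134 = 2.84 kPa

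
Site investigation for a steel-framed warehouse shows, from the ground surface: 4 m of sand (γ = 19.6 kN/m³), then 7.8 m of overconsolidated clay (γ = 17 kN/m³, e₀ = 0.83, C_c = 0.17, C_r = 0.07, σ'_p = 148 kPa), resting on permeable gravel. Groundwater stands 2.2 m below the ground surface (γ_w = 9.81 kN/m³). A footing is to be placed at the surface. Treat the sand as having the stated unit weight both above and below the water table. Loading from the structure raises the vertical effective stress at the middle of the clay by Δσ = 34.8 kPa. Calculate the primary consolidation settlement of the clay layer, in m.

Mid-depth of clay below the ground surface: z = 4 + 7.8/2 = 7.9 m.
Total vertical stress at mid-clay: σ_v = 19.6×4 + 17×3.9 = 144.7 kPa.
Pore pressure: u = 9.81×(7.9 − 2.2) = 55.917 kPa.
Initial effective stress: σ'_0 = σ_v − u = 144.7 − 55.917 = 88.783 kPa.
Final effective stress: σ'_f = 88.783 + 34.8 = 123.58 kPa.
σ'_f = 123.58 ≤ σ'_p = 148 kPa, so the clay remains overconsolidated and only the recompression index applies:
S_c = C_r·H/(1+e₀)·log₁₀(σ'_f/σ'_0) = 0.07×7.8/1.83×log₁₀(123.58/88.783)
    = 0.29836 × 0.14362 = 0.04285 m

S_c ≈ 0.0429 m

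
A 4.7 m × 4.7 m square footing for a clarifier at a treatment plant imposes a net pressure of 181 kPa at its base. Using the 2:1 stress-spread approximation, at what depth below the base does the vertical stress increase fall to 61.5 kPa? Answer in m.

z ≈ 3.36 m

2:1 spreading — at depth z the loaded area has grown by z in each plan dimension:
qB²/(B+z)² = Δσ_z ⇒ z = B(√(q/Δσ_z) − 1) = 4.7×(√(181/61.5) − 1) = 3.363 m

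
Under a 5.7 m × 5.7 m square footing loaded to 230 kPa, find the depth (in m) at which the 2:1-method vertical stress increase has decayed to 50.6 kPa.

z ≈ 6.45 m

2:1 spreading — at depth z the loaded area has grown by z in each plan dimension:
qB²/(B+z)² = Δσ_z ⇒ z = B(√(q/Δσ_z) − 1) = 5.7×(√(230/50.6) − 1) = 6.452 m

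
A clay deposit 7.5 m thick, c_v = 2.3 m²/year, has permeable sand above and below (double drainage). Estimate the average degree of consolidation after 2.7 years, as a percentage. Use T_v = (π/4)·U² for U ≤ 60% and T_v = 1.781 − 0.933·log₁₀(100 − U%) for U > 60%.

U ≈ 72.7 %

Drainage path length: H_d = H/2 = 3.75 m (double drainage).
T_v = c_v·t/H_d² = 2.3×2.7/3.75² = 0.4416.
T_v = 0.4416 corresponds to the U > 60% branch:
U = 1 − 10^((1.781 − T_v)/0.933)/100 = 0.7274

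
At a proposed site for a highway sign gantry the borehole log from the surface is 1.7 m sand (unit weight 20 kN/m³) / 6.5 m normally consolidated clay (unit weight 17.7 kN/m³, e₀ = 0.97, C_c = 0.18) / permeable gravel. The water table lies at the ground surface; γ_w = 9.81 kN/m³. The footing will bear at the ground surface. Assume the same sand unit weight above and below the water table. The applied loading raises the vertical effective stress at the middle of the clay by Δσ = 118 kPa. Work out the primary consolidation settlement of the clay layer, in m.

S_c ≈ 0.341 m

Mid-depth of clay below the ground surface: z = 1.7 + 6.5/2 = 4.95 m.
Total vertical stress at mid-clay: σ_v = 20×1.7 + 17.7×3.25 = 91.525 kPa.
Pore pressure: u = 9.81×(4.95 − 0) = 48.56 kPa.
Initial effective stress: σ'_0 = σ_v − u = 91.525 − 48.56 = 42.965 kPa.
Final effective stress: σ'_f = σ'_0 + Δσ = 42.965 + 118 = 160.97 kPa.
Normally consolidated clay, so the full stress increment lies on the virgin compression line:
S_c = C_c·H/(1+e₀)·log₁₀(σ'_f/σ'_0) = 0.18×6.5/(1+0.97)×log₁₀(160.97/42.965)
    = 0.59391 × 0.57363 = 0.3407 m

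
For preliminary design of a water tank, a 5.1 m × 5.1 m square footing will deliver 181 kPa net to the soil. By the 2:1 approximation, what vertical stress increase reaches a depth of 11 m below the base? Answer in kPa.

By the 2:1 method the load spreads at 1 horizontal : 2 vertical, so at depth z the loaded area has grown by z in each plan dimension:
Δσ = qBL/((B+z)(L+z)) = 181×5.1×5.1/((5.1+11)(5.1+11)) = 18.162 kPa

Δσ_z ≈ 18.2 kPa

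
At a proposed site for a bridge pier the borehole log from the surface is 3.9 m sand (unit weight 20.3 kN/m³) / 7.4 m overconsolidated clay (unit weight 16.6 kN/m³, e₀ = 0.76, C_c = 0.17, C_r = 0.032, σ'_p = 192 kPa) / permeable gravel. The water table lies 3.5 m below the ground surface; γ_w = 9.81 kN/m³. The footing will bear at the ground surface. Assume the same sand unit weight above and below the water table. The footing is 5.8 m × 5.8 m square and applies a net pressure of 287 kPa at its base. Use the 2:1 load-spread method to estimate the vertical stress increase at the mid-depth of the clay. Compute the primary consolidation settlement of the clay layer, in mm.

S_c ≈ 25.1 mm

Mid-depth of clay below the ground surface: z = 3.9 + 7.4/2 = 7.6 m.
Total vertical stress at mid-clay: σ_v = 20.3×3.9 + 16.6×3.7 = 140.59 kPa.
Pore pressure: u = 9.81×(7.6 − 3.5) = 40.221 kPa.
Initial effective stress: σ'_0 = σ_v − u = 140.59 − 40.221 = 100.37 kPa.
Stress increase at mid-clay by the 2:1 spreading method:
Δσ = qBL/((B+z)(L+z)) = 287×5.8×5.8/((5.8+7.6)(5.8+7.6)) = 53.769 kPa
Final effective stress: σ'_f = 100.37 + 53.769 = 154.14 kPa.
σ'_f = 154.14 ≤ σ'_p = 192 kPa, so the clay remains overconsolidated and only the recompression index applies:
S_c = C_r·H/(1+e₀)·log₁₀(σ'_f/σ'_0) = 0.032×7.4/1.76×log₁₀(154.14/100.37)
    = 0.13454 × 0.18631 = 0.02507 m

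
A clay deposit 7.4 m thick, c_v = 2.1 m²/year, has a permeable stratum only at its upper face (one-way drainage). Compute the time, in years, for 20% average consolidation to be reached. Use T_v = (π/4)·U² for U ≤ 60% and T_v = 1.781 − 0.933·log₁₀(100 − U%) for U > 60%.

t ≈ 0.819 years

Drainage path length: H_d = H = 7.4 m (single drainage).
U ≤ 60%: T_v = (π/4)·U² = (π/4)×0.2² = 0.031416.
t = T_v·H_d²/c_v = 0.031416×7.4²/2.1 = 0.8192 years.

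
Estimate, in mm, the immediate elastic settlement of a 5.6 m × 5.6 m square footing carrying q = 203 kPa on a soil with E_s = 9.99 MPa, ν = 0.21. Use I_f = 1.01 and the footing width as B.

S_e ≈ 110 mm

Immediate (elastic) settlement: S_e = q·B·(1−ν²)/E_s · I_f.
E_s = 9.99 MPa = 9990 kPa.
S_e = 203 × 5.6 × (1 − 0.21²) / 9990 × 1.01
    = 203 × 5.6 × 0.9559 / 9990 × 1.01
    = 0.1099 m = 109.9 mm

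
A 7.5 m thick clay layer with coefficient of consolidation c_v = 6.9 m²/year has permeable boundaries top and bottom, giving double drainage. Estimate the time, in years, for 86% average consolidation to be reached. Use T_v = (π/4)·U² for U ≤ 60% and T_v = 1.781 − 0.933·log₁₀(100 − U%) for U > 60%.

Drainage path length: H_d = H/2 = 3.75 m (double drainage).
U > 60%: T_v = 1.781 − 0.933·log₁₀(100 − 86) = 0.71166.
t = T_v·H_d²/c_v = 0.71166×3.75²/6.9 = 1.45 years.

t ≈ 1.45 years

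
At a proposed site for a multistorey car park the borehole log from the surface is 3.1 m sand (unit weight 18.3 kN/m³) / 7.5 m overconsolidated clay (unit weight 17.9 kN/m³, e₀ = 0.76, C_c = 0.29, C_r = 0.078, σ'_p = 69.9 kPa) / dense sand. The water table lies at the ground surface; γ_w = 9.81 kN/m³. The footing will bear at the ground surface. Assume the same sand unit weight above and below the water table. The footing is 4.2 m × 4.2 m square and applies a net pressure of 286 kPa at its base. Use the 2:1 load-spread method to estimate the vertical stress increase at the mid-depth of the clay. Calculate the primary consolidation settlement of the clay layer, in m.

S_c ≈ 0.212 m

Mid-depth of clay below the ground surface: z = 3.1 + 7.5/2 = 6.85 m.
Total vertical stress at mid-clay: σ_v = 18.3×3.1 + 17.9×3.75 = 123.86 kPa.
Pore pressure: u = 9.81×(6.85 − 0) = 67.198 kPa.
Initial effective stress: σ'_0 = σ_v − u = 123.86 − 67.198 = 56.662 kPa.
Stress increase at mid-clay by the 2:1 spreading method:
Δσ = qBL/((B+z)(L+z)) = 286×4.2×4.2/((4.2+6.85)(4.2+6.85)) = 41.318 kPa
Final effective stress: σ'_f = 56.662 + 41.318 = 97.98 kPa.
σ'_f = 97.98 > σ'_p = 69.9 kPa, so the stress path crosses the preconsolidation pressure — recompression up to σ'_p, then virgin compression beyond:
S_c = H/(1+e₀)·[C_r·log₁₀(σ'_p/σ'_0) + C_c·log₁₀(σ'_f/σ'_p)]
    = 7.5/1.76 × [0.078×log₁₀(69.9/56.662) + 0.29×log₁₀(97.98/69.9)]
    = 4.2614 × [0.0071125 + 0.042531] = 0.2116 m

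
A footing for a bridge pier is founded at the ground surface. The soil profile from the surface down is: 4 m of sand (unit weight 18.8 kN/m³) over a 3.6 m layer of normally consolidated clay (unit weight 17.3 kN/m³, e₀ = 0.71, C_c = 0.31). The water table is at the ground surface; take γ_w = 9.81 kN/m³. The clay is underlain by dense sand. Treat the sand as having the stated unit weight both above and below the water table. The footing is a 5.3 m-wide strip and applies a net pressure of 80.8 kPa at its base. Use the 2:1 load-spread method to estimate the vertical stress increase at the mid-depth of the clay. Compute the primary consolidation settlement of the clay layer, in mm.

S_c ≈ 163 mm

Mid-depth of clay below the ground surface: z = 4 + 3.6/2 = 5.8 m.
Total vertical stress at mid-clay: σ_v = 18.8×4 + 17.3×1.8 = 106.34 kPa.
Pore pressure: u = 9.81×(5.8 − 0) = 56.898 kPa.
Initial effective stress: σ'_0 = σ_v − u = 106.34 − 56.898 = 49.442 kPa.
Stress increase at mid-clay by the 2:1 spreading method:
Δσ = qB/(B+z) = 80.8×5.3/(5.3+5.8) = 38.58 kPa
Final effective stress: σ'_f = σ'_0 + Δσ = 49.442 + 38.58 = 88.022 kPa.
Normally consolidated clay, so the full stress increment lies on the virgin compression line:
S_c = C_c·H/(1+e₀)·log₁₀(σ'_f/σ'_0) = 0.31×3.6/(1+0.71)×log₁₀(88.022/49.442)
    = 0.65263 × 0.2505 = 0.1635 m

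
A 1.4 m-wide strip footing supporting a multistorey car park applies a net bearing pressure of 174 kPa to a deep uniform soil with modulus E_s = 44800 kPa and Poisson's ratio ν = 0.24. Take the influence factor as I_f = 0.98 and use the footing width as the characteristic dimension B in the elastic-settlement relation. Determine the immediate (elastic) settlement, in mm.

S_e ≈ 5.02 mm

Immediate (elastic) settlement: S_e = q·B·(1−ν²)/E_s · I_f.
S_e = 174 × 1.4 × (1 − 0.24²) / 44800 × 0.98
    = 174 × 1.4 × 0.9424 / 44800 × 0.98
    = 0.005022 m = 5.022 mm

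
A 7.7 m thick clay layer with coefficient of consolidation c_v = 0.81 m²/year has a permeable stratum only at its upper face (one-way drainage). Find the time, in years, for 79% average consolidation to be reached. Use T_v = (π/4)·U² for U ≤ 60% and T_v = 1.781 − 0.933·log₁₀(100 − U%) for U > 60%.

t ≈ 40.1 years

Drainage path length: H_d = H = 7.7 m (single drainage).
U > 60%: T_v = 1.781 − 0.933·log₁₀(100 − 79) = 0.54737.
t = T_v·H_d²/c_v = 0.54737×7.7²/0.81 = 40.07 years.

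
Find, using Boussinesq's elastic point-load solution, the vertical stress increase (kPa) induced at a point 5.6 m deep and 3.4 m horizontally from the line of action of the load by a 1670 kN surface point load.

Boussinesq vertical stress below a point load on an elastic half-space:
Δσ_z = 3P/(2πz²) · [1 + (r/z)²]^(−5/2)
r/z = 3.4/5.6 = 0.60714; [1+(r/z)²]^(−5/2) = 0.45634.
Δσ_z = 3×1670/(2π×5.6²) × 0.45634 = 25.426 × 0.45634 = 11.6 kPa

Δσ_z ≈ 11.6 kPa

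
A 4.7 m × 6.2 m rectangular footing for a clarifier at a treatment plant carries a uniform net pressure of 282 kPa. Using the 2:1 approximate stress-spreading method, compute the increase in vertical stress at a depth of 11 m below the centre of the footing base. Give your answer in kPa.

Δσ_z ≈ 30.4 kPa

By the 2:1 method the load spreads at 1 horizontal : 2 vertical, so at depth z the loaded area has grown by z in each plan dimension:
Δσ = qBL/((B+z)(L+z)) = 282×4.7×6.2/((4.7+11)(6.2+11)) = 30.431 kPa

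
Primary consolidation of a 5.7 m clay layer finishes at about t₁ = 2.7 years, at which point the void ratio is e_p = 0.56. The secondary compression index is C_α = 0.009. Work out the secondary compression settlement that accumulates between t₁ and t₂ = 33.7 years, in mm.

Secondary compression: S_s = C_α·H/(1+e_p)·log₁₀(t₂/t₁)
S_s = 0.009×5.7/(1+0.56)×log₁₀(33.7/2.7)
    = 0.03288 × 1.096 = 0.03605 m

S_s ≈ 36.1 mm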